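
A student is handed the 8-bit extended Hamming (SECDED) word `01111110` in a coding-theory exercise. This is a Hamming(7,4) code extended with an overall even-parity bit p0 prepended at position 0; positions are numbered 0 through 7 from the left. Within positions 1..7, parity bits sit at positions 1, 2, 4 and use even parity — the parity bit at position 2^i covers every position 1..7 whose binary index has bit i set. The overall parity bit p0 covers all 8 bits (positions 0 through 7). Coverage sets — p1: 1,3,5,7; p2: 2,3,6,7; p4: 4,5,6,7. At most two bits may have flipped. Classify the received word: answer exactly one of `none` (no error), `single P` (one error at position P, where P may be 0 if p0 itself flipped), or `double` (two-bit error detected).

s1: b1⊕b3⊕b5⊕b7 = 1⊕1⊕1⊕0 = 1
s2: b2⊕b3⊕b6⊕b7 = 1⊕1⊕1⊕0 = 1
s4: b4⊕b5⊕b6⊕b7 = 1⊕1⊕1⊕0 = 1
Syndrome (s4...s1) = 111 → position 7.
Overall parity (XOR of all 8 bits, including p0): 0⊕1⊕1⊕1⊕1⊕1⊕1⊕0 = 0
Overall=0, syndrome position=7 → double-bit error detected (uncorrectable).

double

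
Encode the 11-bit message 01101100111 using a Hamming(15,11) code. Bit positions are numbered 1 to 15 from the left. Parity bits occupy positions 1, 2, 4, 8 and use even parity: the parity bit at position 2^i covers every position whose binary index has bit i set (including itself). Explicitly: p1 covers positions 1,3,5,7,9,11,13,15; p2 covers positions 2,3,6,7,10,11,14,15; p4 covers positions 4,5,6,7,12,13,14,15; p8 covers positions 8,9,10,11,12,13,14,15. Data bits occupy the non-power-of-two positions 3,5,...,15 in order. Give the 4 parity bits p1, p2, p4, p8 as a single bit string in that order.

0011

Place data bits at non-power-of-two positions: b3=0, b5=1, b6=1, b7=0, b9=1, b10=1, b11=0, b12=0, b13=1, b14=1, b15=1.
p1 = XOR of data positions {3,5,7,9,11,13,15} = 0⊕1⊕0⊕1⊕0⊕1⊕1 = 0
p2 = XOR of data positions {3,6,7,10,11,14,15} = 0⊕1⊕0⊕1⊕0⊕1⊕1 = 0
p4 = XOR of data positions {5,6,7,12,13,14,15} = 1⊕1⊕0⊕0⊕1⊕1⊕1 = 1
p8 = XOR of data positions {9,10,11,12,13,14,15} = 1⊕1⊕0⊕0⊕1⊕1⊕1 = 1
Parity bits p1,p2,p4,p8 = 0011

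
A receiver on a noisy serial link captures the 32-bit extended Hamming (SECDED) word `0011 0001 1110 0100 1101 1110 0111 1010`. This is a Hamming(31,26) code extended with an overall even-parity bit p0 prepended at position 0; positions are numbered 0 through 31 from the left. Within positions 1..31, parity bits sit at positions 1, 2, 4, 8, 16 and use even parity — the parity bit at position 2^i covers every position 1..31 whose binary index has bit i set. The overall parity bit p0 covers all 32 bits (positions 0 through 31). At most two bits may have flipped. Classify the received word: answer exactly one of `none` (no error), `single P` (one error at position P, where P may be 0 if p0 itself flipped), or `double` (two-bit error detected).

double

s1: b1⊕b3⊕b5⊕b7⊕b9⊕b11⊕b13⊕b15⊕b17⊕b19⊕b21⊕b23⊕b25⊕b27⊕b29⊕b31 = 0⊕1⊕0⊕1⊕1⊕0⊕1⊕0⊕1⊕1⊕1⊕0⊕1⊕1⊕0⊕0 = 1
s2: b2⊕b3⊕b6⊕b7⊕b10⊕b11⊕b14⊕b15⊕b18⊕b19⊕b22⊕b23⊕b26⊕b27⊕b30⊕b31 = 1⊕1⊕0⊕1⊕1⊕0⊕0⊕0⊕0⊕1⊕1⊕0⊕1⊕1⊕1⊕0 = 1
s4: b4⊕b5⊕b6⊕b7⊕b12⊕b13⊕b14⊕b15⊕b20⊕b21⊕b22⊕b23⊕b28⊕b29⊕b30⊕b31 = 0⊕0⊕0⊕1⊕0⊕1⊕0⊕0⊕1⊕1⊕1⊕0⊕1⊕0⊕1⊕0 = 1
s8: b8⊕b9⊕b10⊕b11⊕b12⊕b13⊕b14⊕b15⊕b24⊕b25⊕b26⊕b27⊕b28⊕b29⊕b30⊕b31 = 1⊕1⊕1⊕0⊕0⊕1⊕0⊕0⊕0⊕1⊕1⊕1⊕1⊕0⊕1⊕0 = 1
s16: b16⊕b17⊕b18⊕b19⊕b20⊕b21⊕b22⊕b23⊕b24⊕b25⊕b26⊕b27⊕b28⊕b29⊕b30⊕b31 = 1⊕1⊕0⊕1⊕1⊕1⊕1⊕0⊕0⊕1⊕1⊕1⊕1⊕0⊕1⊕0 = 1
Syndrome (s16...s1) = 11111 → position 31.
Overall parity (XOR of all 32 bits, including p0): 0⊕0⊕1⊕1⊕0⊕0⊕0⊕1⊕1⊕1⊕1⊕0⊕0⊕1⊕0⊕0⊕1⊕1⊕0⊕1⊕1⊕1⊕1⊕0⊕0⊕1⊕1⊕1⊕1⊕0⊕1⊕0 = 0
Overall=0, syndrome position=31 → double-bit error detected (uncorrectable).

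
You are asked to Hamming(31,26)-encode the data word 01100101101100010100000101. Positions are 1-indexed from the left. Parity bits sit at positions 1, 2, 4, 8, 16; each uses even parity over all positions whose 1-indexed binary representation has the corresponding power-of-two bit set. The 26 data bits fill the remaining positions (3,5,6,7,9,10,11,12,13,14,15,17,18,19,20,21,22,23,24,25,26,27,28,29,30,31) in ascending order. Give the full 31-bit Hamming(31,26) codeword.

0101110001011011100010100000101

Place data bits at non-power-of-two positions: b3=0, b5=1, b6=1, b7=0, b9=0, b10=1, b11=0, b12=1, b13=1, b14=0, b15=1, b17=1, b18=0, b19=0, b20=0, b21=1, b22=0, b23=1, b24=0, b25=0, b26=0, b27=0, b28=0, b29=1, b30=0, b31=1.
p1 = XOR of data positions {3,5,7,9,11,13,15,17,19,21,23,25,27,29,31} = 0⊕1⊕0⊕0⊕0⊕1⊕1⊕1⊕0⊕1⊕1⊕0⊕0⊕1⊕1 = 0
p2 = XOR of data positions {3,6,7,10,11,14,15,18,19,22,23,26,27,30,31} = 0⊕1⊕0⊕1⊕0⊕0⊕1⊕0⊕0⊕0⊕1⊕0⊕0⊕0⊕1 = 1
p4 = XOR of data positions {5,6,7,12,13,14,15,20,21,22,23,28,29,30,31} = 1⊕1⊕0⊕1⊕1⊕0⊕1⊕0⊕1⊕0⊕1⊕0⊕1⊕0⊕1 = 1
p8 = XOR of data positions {9,10,11,12,13,14,15,24,25,26,27,28,29,30,31} = 0⊕1⊕0⊕1⊕1⊕0⊕1⊕0⊕0⊕0⊕0⊕0⊕1⊕0⊕1 = 0
p16 = XOR of data positions {17,18,19,20,21,22,23,24,25,26,27,28,29,30,31} = 1⊕0⊕0⊕0⊕1⊕0⊕1⊕0⊕0⊕0⊕0⊕0⊕1⊕0⊕1 = 1
Codeword b1..b31 = 0101110001011011100010100000101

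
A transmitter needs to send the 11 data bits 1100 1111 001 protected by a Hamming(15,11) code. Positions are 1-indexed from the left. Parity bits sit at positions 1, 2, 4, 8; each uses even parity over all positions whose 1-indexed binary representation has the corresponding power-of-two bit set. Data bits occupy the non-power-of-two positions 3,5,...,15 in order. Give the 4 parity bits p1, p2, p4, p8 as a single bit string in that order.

Place data bits at non-power-of-two positions: b3=1, b5=1, b6=0, b7=0, b9=1, b10=1, b11=1, b12=1, b13=0, b14=0, b15=1.
p1 = XOR of data positions {3,5,7,9,11,13,15} = 1⊕1⊕0⊕1⊕1⊕0⊕1 = 1
p2 = XOR of data positions {3,6,7,10,11,14,15} = 1⊕0⊕0⊕1⊕1⊕0⊕1 = 0
p4 = XOR of data positions {5,6,7,12,13,14,15} = 1⊕0⊕0⊕1⊕0⊕0⊕1 = 1
p8 = XOR of data positions {9,10,11,12,13,14,15} = 1⊕1⊕1⊕1⊕0⊕0⊕1 = 1
Parity bits p1,p2,p4,p8 = 1011

1011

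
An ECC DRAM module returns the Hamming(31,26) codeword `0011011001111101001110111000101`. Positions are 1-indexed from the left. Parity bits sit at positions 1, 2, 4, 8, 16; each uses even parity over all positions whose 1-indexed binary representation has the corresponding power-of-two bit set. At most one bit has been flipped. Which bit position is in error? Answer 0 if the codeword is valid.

30

s1: b1⊕b3⊕b5⊕b7⊕b9⊕b11⊕b13⊕b15⊕b17⊕b19⊕b21⊕b23⊕b25⊕b27⊕b29⊕b31 = 0⊕1⊕0⊕1⊕0⊕1⊕1⊕0⊕0⊕1⊕1⊕1⊕1⊕0⊕1⊕1 = 0
s2: b2⊕b3⊕b6⊕b7⊕b10⊕b11⊕b14⊕b15⊕b18⊕b19⊕b22⊕b23⊕b26⊕b27⊕b30⊕b31 = 0⊕1⊕1⊕1⊕1⊕1⊕1⊕0⊕0⊕1⊕0⊕1⊕0⊕0⊕0⊕1 = 1
s4: b4⊕b5⊕b6⊕b7⊕b12⊕b13⊕b14⊕b15⊕b20⊕b21⊕b22⊕b23⊕b28⊕b29⊕b30⊕b31 = 1⊕0⊕1⊕1⊕1⊕1⊕1⊕0⊕1⊕1⊕0⊕1⊕0⊕1⊕0⊕1 = 1
s8: b8⊕b9⊕b10⊕b11⊕b12⊕b13⊕b14⊕b15⊕b24⊕b25⊕b26⊕b27⊕b28⊕b29⊕b30⊕b31 = 0⊕0⊕1⊕1⊕1⊕1⊕1⊕0⊕1⊕1⊕0⊕0⊕0⊕1⊕0⊕1 = 1
s16: b16⊕b17⊕b18⊕b19⊕b20⊕b21⊕b22⊕b23⊕b24⊕b25⊕b26⊕b27⊕b28⊕b29⊕b30⊕b31 = 1⊕0⊕0⊕1⊕1⊕1⊕0⊕1⊕1⊕1⊕0⊕0⊕0⊕1⊕0⊕1 = 1
Syndrome (s16...s1) = 11110 → position 30.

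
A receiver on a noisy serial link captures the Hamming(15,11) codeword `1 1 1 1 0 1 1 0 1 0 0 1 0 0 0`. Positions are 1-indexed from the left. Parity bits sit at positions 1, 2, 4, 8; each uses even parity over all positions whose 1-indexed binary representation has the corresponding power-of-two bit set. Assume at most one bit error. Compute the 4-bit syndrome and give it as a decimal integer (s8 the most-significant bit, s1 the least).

0

s1: b1⊕b3⊕b5⊕b7⊕b9⊕b11⊕b13⊕b15 = 1⊕1⊕0⊕1⊕1⊕0⊕0⊕0 = 0
s2: b2⊕b3⊕b6⊕b7⊕b10⊕b11⊕b14⊕b15 = 1⊕1⊕1⊕1⊕0⊕0⊕0⊕0 = 0
s4: b4⊕b5⊕b6⊕b7⊕b12⊕b13⊕b14⊕b15 = 1⊕0⊕1⊕1⊕1⊕0⊕0⊕0 = 0
s8: b8⊕b9⊕b10⊕b11⊕b12⊕b13⊕b14⊕b15 = 0⊕1⊕0⊕0⊕1⊕0⊕0⊕0 = 0
Syndrome (s8...s1) = 0000 → position 0 (no error).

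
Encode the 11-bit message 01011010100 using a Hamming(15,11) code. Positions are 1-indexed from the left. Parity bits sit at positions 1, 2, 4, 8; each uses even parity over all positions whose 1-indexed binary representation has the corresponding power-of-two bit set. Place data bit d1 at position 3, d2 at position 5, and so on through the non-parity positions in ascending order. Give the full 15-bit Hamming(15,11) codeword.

100110111010100

Place data bits at non-power-of-two positions: b3=0, b5=1, b6=0, b7=1, b9=1, b10=0, b11=1, b12=0, b13=1, b14=0, b15=0.
p1 = XOR of data positions {3,5,7,9,11,13,15} = 0⊕1⊕1⊕1⊕1⊕1⊕0 = 1
p2 = XOR of data positions {3,6,7,10,11,14,15} = 0⊕0⊕1⊕0⊕1⊕0⊕0 = 0
p4 = XOR of data positions {5,6,7,12,13,14,15} = 1⊕0⊕1⊕0⊕1⊕0⊕0 = 1
p8 = XOR of data positions {9,10,11,12,13,14,15} = 1⊕0⊕1⊕0⊕1⊕0⊕0 = 1
Codeword b1..b15 = 100110111010100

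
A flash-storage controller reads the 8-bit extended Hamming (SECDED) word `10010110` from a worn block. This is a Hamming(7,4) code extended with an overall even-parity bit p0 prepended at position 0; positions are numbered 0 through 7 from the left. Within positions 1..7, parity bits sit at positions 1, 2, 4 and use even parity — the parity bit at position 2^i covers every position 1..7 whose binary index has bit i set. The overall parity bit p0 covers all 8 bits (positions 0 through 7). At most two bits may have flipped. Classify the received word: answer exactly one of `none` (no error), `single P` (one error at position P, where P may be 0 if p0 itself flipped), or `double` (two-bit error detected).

none

s1: b1⊕b3⊕b5⊕b7 = 0⊕1⊕1⊕0 = 0
s2: b2⊕b3⊕b6⊕b7 = 0⊕1⊕1⊕0 = 0
s4: b4⊕b5⊕b6⊕b7 = 0⊕1⊕1⊕0 = 0
Syndrome (s4...s1) = 000 → position 0 (no error).
Overall parity (XOR of all 8 bits, including p0): 1⊕0⊕0⊕1⊕0⊕1⊕1⊕0 = 0
Overall=0, syndrome position=0 → no error.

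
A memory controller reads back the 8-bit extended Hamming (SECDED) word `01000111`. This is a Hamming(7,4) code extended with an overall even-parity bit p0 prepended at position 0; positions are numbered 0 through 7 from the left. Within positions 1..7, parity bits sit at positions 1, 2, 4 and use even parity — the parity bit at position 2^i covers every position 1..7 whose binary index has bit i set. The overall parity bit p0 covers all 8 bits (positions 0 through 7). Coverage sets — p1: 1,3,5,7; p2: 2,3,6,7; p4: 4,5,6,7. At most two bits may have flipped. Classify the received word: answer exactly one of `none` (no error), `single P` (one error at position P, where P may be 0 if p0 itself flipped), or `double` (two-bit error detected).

s1: b1⊕b3⊕b5⊕b7 = 1⊕0⊕1⊕1 = 1
s2: b2⊕b3⊕b6⊕b7 = 0⊕0⊕1⊕1 = 0
s4: b4⊕b5⊕b6⊕b7 = 0⊕1⊕1⊕1 = 1
Syndrome (s4...s1) = 101 → position 5.
Overall parity (XOR of all 8 bits, including p0): 0⊕1⊕0⊕0⊕0⊕1⊕1⊕1 = 0
Overall=0, syndrome position=5 → double-bit error detected (uncorrectable).

double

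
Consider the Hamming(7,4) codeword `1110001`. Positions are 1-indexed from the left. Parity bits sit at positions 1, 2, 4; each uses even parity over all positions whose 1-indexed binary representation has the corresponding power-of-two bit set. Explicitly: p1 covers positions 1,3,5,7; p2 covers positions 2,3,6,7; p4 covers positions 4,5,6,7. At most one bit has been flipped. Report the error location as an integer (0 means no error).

s1: b1⊕b3⊕b5⊕b7 = 1⊕1⊕0⊕1 = 1
s2: b2⊕b3⊕b6⊕b7 = 1⊕1⊕0⊕1 = 1
s4: b4⊕b5⊕b6⊕b7 = 0⊕0⊕0⊕1 = 1
Syndrome (s4...s1) = 111 → position 7.

7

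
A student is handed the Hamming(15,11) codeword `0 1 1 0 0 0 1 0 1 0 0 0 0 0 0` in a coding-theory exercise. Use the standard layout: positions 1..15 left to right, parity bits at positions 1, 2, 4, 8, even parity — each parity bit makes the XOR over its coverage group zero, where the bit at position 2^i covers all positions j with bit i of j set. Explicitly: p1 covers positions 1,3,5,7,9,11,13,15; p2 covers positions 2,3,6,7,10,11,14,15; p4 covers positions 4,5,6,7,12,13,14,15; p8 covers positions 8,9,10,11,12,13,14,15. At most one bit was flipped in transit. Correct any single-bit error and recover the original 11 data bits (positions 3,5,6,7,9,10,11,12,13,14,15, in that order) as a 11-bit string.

10011000001

s1: b1⊕b3⊕b5⊕b7⊕b9⊕b11⊕b13⊕b15 = 0⊕1⊕0⊕1⊕1⊕0⊕0⊕0 = 1
s2: b2⊕b3⊕b6⊕b7⊕b10⊕b11⊕b14⊕b15 = 1⊕1⊕0⊕1⊕0⊕0⊕0⊕0 = 1
s4: b4⊕b5⊕b6⊕b7⊕b12⊕b13⊕b14⊕b15 = 0⊕0⊕0⊕1⊕0⊕0⊕0⊕0 = 1
s8: b8⊕b9⊕b10⊕b11⊕b12⊕b13⊕b14⊕b15 = 0⊕1⊕0⊕0⊕0⊕0⊕0⊕0 = 1
Syndrome (s8...s1) = 1111 → position 15.
Flip bit 15: corrected codeword = 011000101000001
Data bits at positions 3,5,6,7,9,10,11,12,13,14,15: 10011000001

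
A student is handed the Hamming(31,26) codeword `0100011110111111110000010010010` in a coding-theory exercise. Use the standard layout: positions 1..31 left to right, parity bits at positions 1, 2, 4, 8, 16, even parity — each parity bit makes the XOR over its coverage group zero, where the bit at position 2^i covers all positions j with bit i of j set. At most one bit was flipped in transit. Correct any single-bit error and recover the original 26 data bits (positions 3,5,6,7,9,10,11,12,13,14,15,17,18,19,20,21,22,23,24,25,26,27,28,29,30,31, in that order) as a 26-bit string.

s1: b1⊕b3⊕b5⊕b7⊕b9⊕b11⊕b13⊕b15⊕b17⊕b19⊕b21⊕b23⊕b25⊕b27⊕b29⊕b31 = 0⊕0⊕0⊕1⊕1⊕1⊕1⊕1⊕1⊕0⊕0⊕0⊕0⊕1⊕0⊕0 = 1
s2: b2⊕b3⊕b6⊕b7⊕b10⊕b11⊕b14⊕b15⊕b18⊕b19⊕b22⊕b23⊕b26⊕b27⊕b30⊕b31 = 1⊕0⊕1⊕1⊕0⊕1⊕1⊕1⊕1⊕0⊕0⊕0⊕0⊕1⊕1⊕0 = 1
s4: b4⊕b5⊕b6⊕b7⊕b12⊕b13⊕b14⊕b15⊕b20⊕b21⊕b22⊕b23⊕b28⊕b29⊕b30⊕b31 = 0⊕0⊕1⊕1⊕1⊕1⊕1⊕1⊕0⊕0⊕0⊕0⊕0⊕0⊕1⊕0 = 1
s8: b8⊕b9⊕b10⊕b11⊕b12⊕b13⊕b14⊕b15⊕b24⊕b25⊕b26⊕b27⊕b28⊕b29⊕b30⊕b31 = 1⊕1⊕0⊕1⊕1⊕1⊕1⊕1⊕1⊕0⊕0⊕1⊕0⊕0⊕1⊕0 = 0
s16: b16⊕b17⊕b18⊕b19⊕b20⊕b21⊕b22⊕b23⊕b24⊕b25⊕b26⊕b27⊕b28⊕b29⊕b30⊕b31 = 1⊕1⊕1⊕0⊕0⊕0⊕0⊕0⊕1⊕0⊕0⊕1⊕0⊕0⊕1⊕0 = 0
Syndrome (s16...s1) = 00111 → position 7.
Flip bit 7: corrected codeword = 0100010110111111110000010010010
Data bits at positions 3,5,6,7,9,10,11,12,13,14,15,17,18,19,20,21,22,23,24,25,26,27,28,29,30,31: 00101011111110000010010010

00101011111110000010010010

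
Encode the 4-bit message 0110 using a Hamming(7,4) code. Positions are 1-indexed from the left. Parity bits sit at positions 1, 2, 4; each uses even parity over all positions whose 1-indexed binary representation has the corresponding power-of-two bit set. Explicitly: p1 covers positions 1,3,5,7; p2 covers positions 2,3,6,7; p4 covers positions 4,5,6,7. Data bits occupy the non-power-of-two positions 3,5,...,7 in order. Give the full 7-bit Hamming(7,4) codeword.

1100110

Place data bits at non-power-of-two positions: b3=0, b5=1, b6=1, b7=0.
p1 = XOR of data positions {3,5,7} = 0⊕1⊕0 = 1
p2 = XOR of data positions {3,6,7} = 0⊕1⊕0 = 1
p4 = XOR of data positions {5,6,7} = 1⊕1⊕0 = 0
Codeword b1..b7 = 1100110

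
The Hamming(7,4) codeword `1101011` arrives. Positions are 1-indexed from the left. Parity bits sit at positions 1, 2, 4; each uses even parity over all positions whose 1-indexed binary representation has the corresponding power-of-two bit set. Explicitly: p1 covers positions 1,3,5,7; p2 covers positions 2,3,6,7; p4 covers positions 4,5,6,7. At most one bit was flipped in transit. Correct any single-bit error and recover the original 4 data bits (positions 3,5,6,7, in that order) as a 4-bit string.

0001

s1: b1⊕b3⊕b5⊕b7 = 1⊕0⊕0⊕1 = 0
s2: b2⊕b3⊕b6⊕b7 = 1⊕0⊕1⊕1 = 1
s4: b4⊕b5⊕b6⊕b7 = 1⊕0⊕1⊕1 = 1
Syndrome (s4...s1) = 110 → position 6.
Flip bit 6: corrected codeword = 1101001
Data bits at positions 3,5,6,7: 0001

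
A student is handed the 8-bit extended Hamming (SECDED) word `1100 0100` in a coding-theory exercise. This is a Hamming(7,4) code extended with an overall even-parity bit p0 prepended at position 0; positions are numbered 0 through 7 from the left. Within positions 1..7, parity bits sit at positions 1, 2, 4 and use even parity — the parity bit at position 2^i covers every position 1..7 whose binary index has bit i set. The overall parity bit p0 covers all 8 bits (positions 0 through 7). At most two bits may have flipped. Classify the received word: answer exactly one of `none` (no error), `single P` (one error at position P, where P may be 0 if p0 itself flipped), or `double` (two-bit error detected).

s1: b1⊕b3⊕b5⊕b7 = 1⊕0⊕1⊕0 = 0
s2: b2⊕b3⊕b6⊕b7 = 0⊕0⊕0⊕0 = 0
s4: b4⊕b5⊕b6⊕b7 = 0⊕1⊕0⊕0 = 1
Syndrome (s4...s1) = 100 → position 4.
Overall parity (XOR of all 8 bits, including p0): 1⊕1⊕0⊕0⊕0⊕1⊕0⊕0 = 1
Overall=1, syndrome position=4 → single-bit error at position 4.

single 4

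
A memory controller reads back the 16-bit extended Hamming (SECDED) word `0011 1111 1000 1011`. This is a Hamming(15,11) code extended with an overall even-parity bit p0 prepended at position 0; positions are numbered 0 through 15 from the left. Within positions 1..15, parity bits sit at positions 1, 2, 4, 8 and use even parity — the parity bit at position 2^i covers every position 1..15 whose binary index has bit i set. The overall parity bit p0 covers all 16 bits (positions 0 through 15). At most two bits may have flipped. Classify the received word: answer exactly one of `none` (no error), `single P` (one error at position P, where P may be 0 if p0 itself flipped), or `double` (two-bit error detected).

double

s1: b1⊕b3⊕b5⊕b7⊕b9⊕b11⊕b13⊕b15 = 0⊕1⊕1⊕1⊕0⊕0⊕0⊕1 = 0
s2: b2⊕b3⊕b6⊕b7⊕b10⊕b11⊕b14⊕b15 = 1⊕1⊕1⊕1⊕0⊕0⊕1⊕1 = 0
s4: b4⊕b5⊕b6⊕b7⊕b12⊕b13⊕b14⊕b15 = 1⊕1⊕1⊕1⊕1⊕0⊕1⊕1 = 1
s8: b8⊕b9⊕b10⊕b11⊕b12⊕b13⊕b14⊕b15 = 1⊕0⊕0⊕0⊕1⊕0⊕1⊕1 = 0
Syndrome (s8...s1) = 0100 → position 4.
Overall parity (XOR of all 16 bits, including p0): 0⊕0⊕1⊕1⊕1⊕1⊕1⊕1⊕1⊕0⊕0⊕0⊕1⊕0⊕1⊕1 = 0
Overall=0, syndrome position=4 → double-bit error detected (uncorrectable).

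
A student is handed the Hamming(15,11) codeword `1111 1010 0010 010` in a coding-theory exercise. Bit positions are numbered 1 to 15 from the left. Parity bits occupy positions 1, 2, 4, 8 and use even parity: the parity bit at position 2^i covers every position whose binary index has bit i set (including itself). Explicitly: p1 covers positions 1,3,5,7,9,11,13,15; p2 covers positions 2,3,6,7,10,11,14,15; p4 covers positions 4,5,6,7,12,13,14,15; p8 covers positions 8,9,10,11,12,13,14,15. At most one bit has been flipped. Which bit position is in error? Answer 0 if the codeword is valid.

3

s1: b1⊕b3⊕b5⊕b7⊕b9⊕b11⊕b13⊕b15 = 1⊕1⊕1⊕1⊕0⊕1⊕0⊕0 = 1
s2: b2⊕b3⊕b6⊕b7⊕b10⊕b11⊕b14⊕b15 = 1⊕1⊕0⊕1⊕0⊕1⊕1⊕0 = 1
s4: b4⊕b5⊕b6⊕b7⊕b12⊕b13⊕b14⊕b15 = 1⊕1⊕0⊕1⊕0⊕0⊕1⊕0 = 0
s8: b8⊕b9⊕b10⊕b11⊕b12⊕b13⊕b14⊕b15 = 0⊕0⊕0⊕1⊕0⊕0⊕1⊕0 = 0
Syndrome (s8...s1) = 0011 → position 3.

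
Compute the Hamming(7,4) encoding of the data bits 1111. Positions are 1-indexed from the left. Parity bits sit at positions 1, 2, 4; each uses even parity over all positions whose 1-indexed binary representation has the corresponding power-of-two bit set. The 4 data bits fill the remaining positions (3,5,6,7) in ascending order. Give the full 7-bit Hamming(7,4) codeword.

Place data bits at non-power-of-two positions: b3=1, b5=1, b6=1, b7=1.
p1 = XOR of data positions {3,5,7} = 1⊕1⊕1 = 1
p2 = XOR of data positions {3,6,7} = 1⊕1⊕1 = 1
p4 = XOR of data positions {5,6,7} = 1⊕1⊕1 = 1
Codeword b1..b7 = 1111111

1111111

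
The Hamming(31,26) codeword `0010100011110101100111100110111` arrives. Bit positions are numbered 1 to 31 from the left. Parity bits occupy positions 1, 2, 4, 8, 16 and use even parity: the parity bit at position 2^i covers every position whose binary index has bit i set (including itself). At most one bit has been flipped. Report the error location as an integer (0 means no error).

16

s1: b1⊕b3⊕b5⊕b7⊕b9⊕b11⊕b13⊕b15⊕b17⊕b19⊕b21⊕b23⊕b25⊕b27⊕b29⊕b31 = 0⊕1⊕1⊕0⊕1⊕1⊕0⊕0⊕1⊕0⊕1⊕1⊕0⊕1⊕1⊕1 = 0
s2: b2⊕b3⊕b6⊕b7⊕b10⊕b11⊕b14⊕b15⊕b18⊕b19⊕b22⊕b23⊕b26⊕b27⊕b30⊕b31 = 0⊕1⊕0⊕0⊕1⊕1⊕1⊕0⊕0⊕0⊕1⊕1⊕1⊕1⊕1⊕1 = 0
s4: b4⊕b5⊕b6⊕b7⊕b12⊕b13⊕b14⊕b15⊕b20⊕b21⊕b22⊕b23⊕b28⊕b29⊕b30⊕b31 = 0⊕1⊕0⊕0⊕1⊕0⊕1⊕0⊕1⊕1⊕1⊕1⊕0⊕1⊕1⊕1 = 0
s8: b8⊕b9⊕b10⊕b11⊕b12⊕b13⊕b14⊕b15⊕b24⊕b25⊕b26⊕b27⊕b28⊕b29⊕b30⊕b31 = 0⊕1⊕1⊕1⊕1⊕0⊕1⊕0⊕0⊕0⊕1⊕1⊕0⊕1⊕1⊕1 = 0
s16: b16⊕b17⊕b18⊕b19⊕b20⊕b21⊕b22⊕b23⊕b24⊕b25⊕b26⊕b27⊕b28⊕b29⊕b30⊕b31 = 1⊕1⊕0⊕0⊕1⊕1⊕1⊕1⊕0⊕0⊕1⊕1⊕0⊕1⊕1⊕1 = 1
Syndrome (s16...s1) = 10000 → position 16.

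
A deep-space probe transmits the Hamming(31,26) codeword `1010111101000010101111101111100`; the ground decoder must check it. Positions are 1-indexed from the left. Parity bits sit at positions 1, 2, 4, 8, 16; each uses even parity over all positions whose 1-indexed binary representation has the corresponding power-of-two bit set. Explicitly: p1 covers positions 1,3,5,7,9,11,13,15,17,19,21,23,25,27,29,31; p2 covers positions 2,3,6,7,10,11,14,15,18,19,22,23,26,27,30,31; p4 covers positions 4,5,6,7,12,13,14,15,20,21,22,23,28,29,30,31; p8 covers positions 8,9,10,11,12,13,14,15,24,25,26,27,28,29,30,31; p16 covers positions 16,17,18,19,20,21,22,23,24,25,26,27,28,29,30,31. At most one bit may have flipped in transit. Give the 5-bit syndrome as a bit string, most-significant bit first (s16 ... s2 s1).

10000

s1: b1⊕b3⊕b5⊕b7⊕b9⊕b11⊕b13⊕b15⊕b17⊕b19⊕b21⊕b23⊕b25⊕b27⊕b29⊕b31 = 1⊕1⊕1⊕1⊕0⊕0⊕0⊕1⊕1⊕1⊕1⊕1⊕1⊕1⊕1⊕0 = 0
s2: b2⊕b3⊕b6⊕b7⊕b10⊕b11⊕b14⊕b15⊕b18⊕b19⊕b22⊕b23⊕b26⊕b27⊕b30⊕b31 = 0⊕1⊕1⊕1⊕1⊕0⊕0⊕1⊕0⊕1⊕1⊕1⊕1⊕1⊕0⊕0 = 0
s4: b4⊕b5⊕b6⊕b7⊕b12⊕b13⊕b14⊕b15⊕b20⊕b21⊕b22⊕b23⊕b28⊕b29⊕b30⊕b31 = 0⊕1⊕1⊕1⊕0⊕0⊕0⊕1⊕1⊕1⊕1⊕1⊕1⊕1⊕0⊕0 = 0
s8: b8⊕b9⊕b10⊕b11⊕b12⊕b13⊕b14⊕b15⊕b24⊕b25⊕b26⊕b27⊕b28⊕b29⊕b30⊕b31 = 1⊕0⊕1⊕0⊕0⊕0⊕0⊕1⊕0⊕1⊕1⊕1⊕1⊕1⊕0⊕0 = 0
s16: b16⊕b17⊕b18⊕b19⊕b20⊕b21⊕b22⊕b23⊕b24⊕b25⊕b26⊕b27⊕b28⊕b29⊕b30⊕b31 = 0⊕1⊕0⊕1⊕1⊕1⊕1⊕1⊕0⊕1⊕1⊕1⊕1⊕1⊕0⊕0 = 1
Syndrome (s16...s1) = 10000 → position 16.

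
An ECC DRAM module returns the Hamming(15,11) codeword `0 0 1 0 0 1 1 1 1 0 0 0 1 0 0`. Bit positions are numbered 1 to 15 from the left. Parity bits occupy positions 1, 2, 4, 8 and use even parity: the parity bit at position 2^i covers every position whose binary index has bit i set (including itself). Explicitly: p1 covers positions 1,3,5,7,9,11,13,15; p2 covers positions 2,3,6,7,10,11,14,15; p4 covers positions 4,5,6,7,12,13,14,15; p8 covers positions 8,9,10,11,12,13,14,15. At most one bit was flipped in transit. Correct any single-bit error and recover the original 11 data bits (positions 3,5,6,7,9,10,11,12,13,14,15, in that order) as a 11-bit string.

s1: b1⊕b3⊕b5⊕b7⊕b9⊕b11⊕b13⊕b15 = 0⊕1⊕0⊕1⊕1⊕0⊕1⊕0 = 0
s2: b2⊕b3⊕b6⊕b7⊕b10⊕b11⊕b14⊕b15 = 0⊕1⊕1⊕1⊕0⊕0⊕0⊕0 = 1
s4: b4⊕b5⊕b6⊕b7⊕b12⊕b13⊕b14⊕b15 = 0⊕0⊕1⊕1⊕0⊕1⊕0⊕0 = 1
s8: b8⊕b9⊕b10⊕b11⊕b12⊕b13⊕b14⊕b15 = 1⊕1⊕0⊕0⊕0⊕1⊕0⊕0 = 1
Syndrome (s8...s1) = 1110 → position 14.
Flip bit 14: corrected codeword = 001001111000110
Data bits at positions 3,5,6,7,9,10,11,12,13,14,15: 10111000110

10111000110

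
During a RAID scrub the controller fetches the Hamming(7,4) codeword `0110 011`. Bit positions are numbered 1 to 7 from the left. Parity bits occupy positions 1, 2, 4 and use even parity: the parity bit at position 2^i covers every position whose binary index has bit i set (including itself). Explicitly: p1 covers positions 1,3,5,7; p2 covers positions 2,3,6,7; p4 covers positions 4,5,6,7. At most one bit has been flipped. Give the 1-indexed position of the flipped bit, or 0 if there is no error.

0

s1: b1⊕b3⊕b5⊕b7 = 0⊕1⊕0⊕1 = 0
s2: b2⊕b3⊕b6⊕b7 = 1⊕1⊕1⊕1 = 0
s4: b4⊕b5⊕b6⊕b7 = 0⊕0⊕1⊕1 = 0
Syndrome (s4...s1) = 000 → position 0 (no error).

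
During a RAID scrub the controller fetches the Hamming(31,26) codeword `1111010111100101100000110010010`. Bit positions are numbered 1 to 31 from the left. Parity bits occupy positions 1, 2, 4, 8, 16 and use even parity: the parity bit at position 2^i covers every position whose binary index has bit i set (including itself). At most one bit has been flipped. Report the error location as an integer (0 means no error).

7

s1: b1⊕b3⊕b5⊕b7⊕b9⊕b11⊕b13⊕b15⊕b17⊕b19⊕b21⊕b23⊕b25⊕b27⊕b29⊕b31 = 1⊕1⊕0⊕0⊕1⊕1⊕0⊕0⊕1⊕0⊕0⊕1⊕0⊕1⊕0⊕0 = 1
s2: b2⊕b3⊕b6⊕b7⊕b10⊕b11⊕b14⊕b15⊕b18⊕b19⊕b22⊕b23⊕b26⊕b27⊕b30⊕b31 = 1⊕1⊕1⊕0⊕1⊕1⊕1⊕0⊕0⊕0⊕0⊕1⊕0⊕1⊕1⊕0 = 1
s4: b4⊕b5⊕b6⊕b7⊕b12⊕b13⊕b14⊕b15⊕b20⊕b21⊕b22⊕b23⊕b28⊕b29⊕b30⊕b31 = 1⊕0⊕1⊕0⊕0⊕0⊕1⊕0⊕0⊕0⊕0⊕1⊕0⊕0⊕1⊕0 = 1
s8: b8⊕b9⊕b10⊕b11⊕b12⊕b13⊕b14⊕b15⊕b24⊕b25⊕b26⊕b27⊕b28⊕b29⊕b30⊕b31 = 1⊕1⊕1⊕1⊕0⊕0⊕1⊕0⊕1⊕0⊕0⊕1⊕0⊕0⊕1⊕0 = 0
s16: b16⊕b17⊕b18⊕b19⊕b20⊕b21⊕b22⊕b23⊕b24⊕b25⊕b26⊕b27⊕b28⊕b29⊕b30⊕b31 = 1⊕1⊕0⊕0⊕0⊕0⊕0⊕1⊕1⊕0⊕0⊕1⊕0⊕0⊕1⊕0 = 0
Syndrome (s16...s1) = 00111 → position 7.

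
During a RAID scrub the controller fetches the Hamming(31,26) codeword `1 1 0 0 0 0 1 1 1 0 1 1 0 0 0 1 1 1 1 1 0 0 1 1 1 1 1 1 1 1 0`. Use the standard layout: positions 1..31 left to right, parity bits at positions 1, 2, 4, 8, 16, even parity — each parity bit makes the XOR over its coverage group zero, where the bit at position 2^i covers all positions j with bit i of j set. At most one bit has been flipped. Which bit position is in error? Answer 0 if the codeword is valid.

s1: b1⊕b3⊕b5⊕b7⊕b9⊕b11⊕b13⊕b15⊕b17⊕b19⊕b21⊕b23⊕b25⊕b27⊕b29⊕b31 = 1⊕0⊕0⊕1⊕1⊕1⊕0⊕0⊕1⊕1⊕0⊕1⊕1⊕1⊕1⊕0 = 0
s2: b2⊕b3⊕b6⊕b7⊕b10⊕b11⊕b14⊕b15⊕b18⊕b19⊕b22⊕b23⊕b26⊕b27⊕b30⊕b31 = 1⊕0⊕0⊕1⊕0⊕1⊕0⊕0⊕1⊕1⊕0⊕1⊕1⊕1⊕1⊕0 = 1
s4: b4⊕b5⊕b6⊕b7⊕b12⊕b13⊕b14⊕b15⊕b20⊕b21⊕b22⊕b23⊕b28⊕b29⊕b30⊕b31 = 0⊕0⊕0⊕1⊕1⊕0⊕0⊕0⊕1⊕0⊕0⊕1⊕1⊕1⊕1⊕0 = 1
s8: b8⊕b9⊕b10⊕b11⊕b12⊕b13⊕b14⊕b15⊕b24⊕b25⊕b26⊕b27⊕b28⊕b29⊕b30⊕b31 = 1⊕1⊕0⊕1⊕1⊕0⊕0⊕0⊕1⊕1⊕1⊕1⊕1⊕1⊕1⊕0 = 1
s16: b16⊕b17⊕b18⊕b19⊕b20⊕b21⊕b22⊕b23⊕b24⊕b25⊕b26⊕b27⊕b28⊕b29⊕b30⊕b31 = 1⊕1⊕1⊕1⊕1⊕0⊕0⊕1⊕1⊕1⊕1⊕1⊕1⊕1⊕1⊕0 = 1
Syndrome (s16...s1) = 11110 → position 30.

30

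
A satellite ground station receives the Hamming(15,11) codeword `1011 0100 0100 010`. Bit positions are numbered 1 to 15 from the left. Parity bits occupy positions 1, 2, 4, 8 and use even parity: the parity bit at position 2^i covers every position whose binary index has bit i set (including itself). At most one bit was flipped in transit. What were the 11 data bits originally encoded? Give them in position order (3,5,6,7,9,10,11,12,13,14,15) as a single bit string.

10100100010

s1: b1⊕b3⊕b5⊕b7⊕b9⊕b11⊕b13⊕b15 = 1⊕1⊕0⊕0⊕0⊕0⊕0⊕0 = 0
s2: b2⊕b3⊕b6⊕b7⊕b10⊕b11⊕b14⊕b15 = 0⊕1⊕1⊕0⊕1⊕0⊕1⊕0 = 0
s4: b4⊕b5⊕b6⊕b7⊕b12⊕b13⊕b14⊕b15 = 1⊕0⊕1⊕0⊕0⊕0⊕1⊕0 = 1
s8: b8⊕b9⊕b10⊕b11⊕b12⊕b13⊕b14⊕b15 = 0⊕0⊕1⊕0⊕0⊕0⊕1⊕0 = 0
Syndrome (s8...s1) = 0100 → position 4.
Flip bit 4: corrected codeword = 101001000100010
Data bits at positions 3,5,6,7,9,10,11,12,13,14,15: 10100100010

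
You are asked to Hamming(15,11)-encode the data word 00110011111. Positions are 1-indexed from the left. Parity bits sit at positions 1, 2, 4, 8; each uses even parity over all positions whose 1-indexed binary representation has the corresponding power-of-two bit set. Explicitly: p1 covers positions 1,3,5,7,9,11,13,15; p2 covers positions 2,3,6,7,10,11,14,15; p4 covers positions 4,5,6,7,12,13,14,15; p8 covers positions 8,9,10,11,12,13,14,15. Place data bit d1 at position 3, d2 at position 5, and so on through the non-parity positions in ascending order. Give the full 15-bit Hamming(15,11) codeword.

010001110011111

Place data bits at non-power-of-two positions: b3=0, b5=0, b6=1, b7=1, b9=0, b10=0, b11=1, b12=1, b13=1, b14=1, b15=1.
p1 = XOR of data positions {3,5,7,9,11,13,15} = 0⊕0⊕1⊕0⊕1⊕1⊕1 = 0
p2 = XOR of data positions {3,6,7,10,11,14,15} = 0⊕1⊕1⊕0⊕1⊕1⊕1 = 1
p4 = XOR of data positions {5,6,7,12,13,14,15} = 0⊕1⊕1⊕1⊕1⊕1⊕1 = 0
p8 = XOR of data positions {9,10,11,12,13,14,15} = 0⊕0⊕1⊕1⊕1⊕1⊕1 = 1
Codeword b1..b15 = 010001110011111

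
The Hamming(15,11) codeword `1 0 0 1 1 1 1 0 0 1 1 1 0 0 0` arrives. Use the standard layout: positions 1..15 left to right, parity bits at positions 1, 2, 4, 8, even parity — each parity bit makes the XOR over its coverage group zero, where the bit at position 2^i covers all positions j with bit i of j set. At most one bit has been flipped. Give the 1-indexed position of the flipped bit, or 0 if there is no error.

12

s1: b1⊕b3⊕b5⊕b7⊕b9⊕b11⊕b13⊕b15 = 1⊕0⊕1⊕1⊕0⊕1⊕0⊕0 = 0
s2: b2⊕b3⊕b6⊕b7⊕b10⊕b11⊕b14⊕b15 = 0⊕0⊕1⊕1⊕1⊕1⊕0⊕0 = 0
s4: b4⊕b5⊕b6⊕b7⊕b12⊕b13⊕b14⊕b15 = 1⊕1⊕1⊕1⊕1⊕0⊕0⊕0 = 1
s8: b8⊕b9⊕b10⊕b11⊕b12⊕b13⊕b14⊕b15 = 0⊕0⊕1⊕1⊕1⊕0⊕0⊕0 = 1
Syndrome (s8...s1) = 1100 → position 12.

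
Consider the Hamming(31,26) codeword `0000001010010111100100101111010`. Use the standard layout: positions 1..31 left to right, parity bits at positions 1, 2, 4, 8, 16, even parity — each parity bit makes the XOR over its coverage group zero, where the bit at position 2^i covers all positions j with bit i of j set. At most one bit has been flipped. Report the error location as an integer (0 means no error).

s1: b1⊕b3⊕b5⊕b7⊕b9⊕b11⊕b13⊕b15⊕b17⊕b19⊕b21⊕b23⊕b25⊕b27⊕b29⊕b31 = 0⊕0⊕0⊕1⊕1⊕0⊕0⊕1⊕1⊕0⊕0⊕1⊕1⊕1⊕0⊕0 = 1
s2: b2⊕b3⊕b6⊕b7⊕b10⊕b11⊕b14⊕b15⊕b18⊕b19⊕b22⊕b23⊕b26⊕b27⊕b30⊕b31 = 0⊕0⊕0⊕1⊕0⊕0⊕1⊕1⊕0⊕0⊕0⊕1⊕1⊕1⊕1⊕0 = 1
s4: b4⊕b5⊕b6⊕b7⊕b12⊕b13⊕b14⊕b15⊕b20⊕b21⊕b22⊕b23⊕b28⊕b29⊕b30⊕b31 = 0⊕0⊕0⊕1⊕1⊕0⊕1⊕1⊕1⊕0⊕0⊕1⊕1⊕0⊕1⊕0 = 0
s8: b8⊕b9⊕b10⊕b11⊕b12⊕b13⊕b14⊕b15⊕b24⊕b25⊕b26⊕b27⊕b28⊕b29⊕b30⊕b31 = 0⊕1⊕0⊕0⊕1⊕0⊕1⊕1⊕0⊕1⊕1⊕1⊕1⊕0⊕1⊕0 = 1
s16: b16⊕b17⊕b18⊕b19⊕b20⊕b21⊕b22⊕b23⊕b24⊕b25⊕b26⊕b27⊕b28⊕b29⊕b30⊕b31 = 1⊕1⊕0⊕0⊕1⊕0⊕0⊕1⊕0⊕1⊕1⊕1⊕1⊕0⊕1⊕0 = 1
Syndrome (s16...s1) = 11011 → position 27.

27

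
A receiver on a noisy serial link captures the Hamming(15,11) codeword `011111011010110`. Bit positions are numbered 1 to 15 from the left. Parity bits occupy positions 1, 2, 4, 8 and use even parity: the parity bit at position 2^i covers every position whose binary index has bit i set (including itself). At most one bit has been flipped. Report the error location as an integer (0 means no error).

15

s1: b1⊕b3⊕b5⊕b7⊕b9⊕b11⊕b13⊕b15 = 0⊕1⊕1⊕0⊕1⊕1⊕1⊕0 = 1
s2: b2⊕b3⊕b6⊕b7⊕b10⊕b11⊕b14⊕b15 = 1⊕1⊕1⊕0⊕0⊕1⊕1⊕0 = 1
s4: b4⊕b5⊕b6⊕b7⊕b12⊕b13⊕b14⊕b15 = 1⊕1⊕1⊕0⊕0⊕1⊕1⊕0 = 1
s8: b8⊕b9⊕b10⊕b11⊕b12⊕b13⊕b14⊕b15 = 1⊕1⊕0⊕1⊕0⊕1⊕1⊕0 = 1
Syndrome (s8...s1) = 1111 → position 15.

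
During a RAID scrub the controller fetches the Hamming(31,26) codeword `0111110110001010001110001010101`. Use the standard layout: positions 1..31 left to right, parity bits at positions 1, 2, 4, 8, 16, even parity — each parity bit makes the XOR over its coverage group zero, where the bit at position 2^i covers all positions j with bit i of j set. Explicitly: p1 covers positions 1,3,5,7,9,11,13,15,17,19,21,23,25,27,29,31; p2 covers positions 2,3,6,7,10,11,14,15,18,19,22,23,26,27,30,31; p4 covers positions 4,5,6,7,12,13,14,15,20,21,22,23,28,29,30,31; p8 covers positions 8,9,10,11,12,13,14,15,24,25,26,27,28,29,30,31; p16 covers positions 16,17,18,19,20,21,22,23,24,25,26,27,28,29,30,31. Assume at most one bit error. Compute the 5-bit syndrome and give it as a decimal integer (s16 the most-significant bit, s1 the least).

23

s1: b1⊕b3⊕b5⊕b7⊕b9⊕b11⊕b13⊕b15⊕b17⊕b19⊕b21⊕b23⊕b25⊕b27⊕b29⊕b31 = 0⊕1⊕1⊕0⊕1⊕0⊕1⊕1⊕0⊕1⊕1⊕0⊕1⊕1⊕1⊕1 = 1
s2: b2⊕b3⊕b6⊕b7⊕b10⊕b11⊕b14⊕b15⊕b18⊕b19⊕b22⊕b23⊕b26⊕b27⊕b30⊕b31 = 1⊕1⊕1⊕0⊕0⊕0⊕0⊕1⊕0⊕1⊕0⊕0⊕0⊕1⊕0⊕1 = 1
s4: b4⊕b5⊕b6⊕b7⊕b12⊕b13⊕b14⊕b15⊕b20⊕b21⊕b22⊕b23⊕b28⊕b29⊕b30⊕b31 = 1⊕1⊕1⊕0⊕0⊕1⊕0⊕1⊕1⊕1⊕0⊕0⊕0⊕1⊕0⊕1 = 1
s8: b8⊕b9⊕b10⊕b11⊕b12⊕b13⊕b14⊕b15⊕b24⊕b25⊕b26⊕b27⊕b28⊕b29⊕b30⊕b31 = 1⊕1⊕0⊕0⊕0⊕1⊕0⊕1⊕0⊕1⊕0⊕1⊕0⊕1⊕0⊕1 = 0
s16: b16⊕b17⊕b18⊕b19⊕b20⊕b21⊕b22⊕b23⊕b24⊕b25⊕b26⊕b27⊕b28⊕b29⊕b30⊕b31 = 0⊕0⊕0⊕1⊕1⊕1⊕0⊕0⊕0⊕1⊕0⊕1⊕0⊕1⊕0⊕1 = 1
Syndrome (s16...s1) = 10111 → position 23.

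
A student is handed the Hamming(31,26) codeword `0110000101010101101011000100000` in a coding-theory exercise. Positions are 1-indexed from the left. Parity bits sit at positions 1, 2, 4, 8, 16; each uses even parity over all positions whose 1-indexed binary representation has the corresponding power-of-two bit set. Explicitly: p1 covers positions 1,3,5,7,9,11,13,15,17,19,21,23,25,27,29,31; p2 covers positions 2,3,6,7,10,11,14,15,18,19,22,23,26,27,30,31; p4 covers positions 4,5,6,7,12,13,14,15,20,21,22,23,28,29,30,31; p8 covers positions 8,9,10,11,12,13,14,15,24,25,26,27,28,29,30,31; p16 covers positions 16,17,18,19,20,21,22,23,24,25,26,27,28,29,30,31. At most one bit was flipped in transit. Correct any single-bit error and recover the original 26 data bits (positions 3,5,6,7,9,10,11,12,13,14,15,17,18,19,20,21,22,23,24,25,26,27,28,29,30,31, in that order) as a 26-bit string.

10000001010101011000100000

s1: b1⊕b3⊕b5⊕b7⊕b9⊕b11⊕b13⊕b15⊕b17⊕b19⊕b21⊕b23⊕b25⊕b27⊕b29⊕b31 = 0⊕1⊕0⊕0⊕0⊕0⊕0⊕0⊕1⊕1⊕1⊕0⊕0⊕0⊕0⊕0 = 0
s2: b2⊕b3⊕b6⊕b7⊕b10⊕b11⊕b14⊕b15⊕b18⊕b19⊕b22⊕b23⊕b26⊕b27⊕b30⊕b31 = 1⊕1⊕0⊕0⊕1⊕0⊕1⊕0⊕0⊕1⊕1⊕0⊕1⊕0⊕0⊕0 = 1
s4: b4⊕b5⊕b6⊕b7⊕b12⊕b13⊕b14⊕b15⊕b20⊕b21⊕b22⊕b23⊕b28⊕b29⊕b30⊕b31 = 0⊕0⊕0⊕0⊕1⊕0⊕1⊕0⊕0⊕1⊕1⊕0⊕0⊕0⊕0⊕0 = 0
s8: b8⊕b9⊕b10⊕b11⊕b12⊕b13⊕b14⊕b15⊕b24⊕b25⊕b26⊕b27⊕b28⊕b29⊕b30⊕b31 = 1⊕0⊕1⊕0⊕1⊕0⊕1⊕0⊕0⊕0⊕1⊕0⊕0⊕0⊕0⊕0 = 1
s16: b16⊕b17⊕b18⊕b19⊕b20⊕b21⊕b22⊕b23⊕b24⊕b25⊕b26⊕b27⊕b28⊕b29⊕b30⊕b31 = 1⊕1⊕0⊕1⊕0⊕1⊕1⊕0⊕0⊕0⊕1⊕0⊕0⊕0⊕0⊕0 = 0
Syndrome (s16...s1) = 01010 → position 10.
Flip bit 10: corrected codeword = 0110000100010101101011000100000
Data bits at positions 3,5,6,7,9,10,11,12,13,14,15,17,18,19,20,21,22,23,24,25,26,27,28,29,30,31: 10000001010101011000100000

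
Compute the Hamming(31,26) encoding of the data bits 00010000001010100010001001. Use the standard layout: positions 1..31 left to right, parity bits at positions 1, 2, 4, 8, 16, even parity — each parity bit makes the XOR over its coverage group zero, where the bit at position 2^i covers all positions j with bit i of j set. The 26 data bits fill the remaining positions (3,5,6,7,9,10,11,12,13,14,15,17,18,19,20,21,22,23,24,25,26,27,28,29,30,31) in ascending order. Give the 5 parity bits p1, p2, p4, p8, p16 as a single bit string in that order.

10101

Place data bits at non-power-of-two positions: b3=0, b5=0, b6=0, b7=1, b9=0, b10=0, b11=0, b12=0, b13=0, b14=0, b15=1, b17=0, b18=1, b19=0, b20=1, b21=0, b22=0, b23=0, b24=1, b25=0, b26=0, b27=0, b28=1, b29=0, b30=0, b31=1.
p1 = XOR of data positions {3,5,7,9,11,13,15,17,19,21,23,25,27,29,31} = 0⊕0⊕1⊕0⊕0⊕0⊕1⊕0⊕0⊕0⊕0⊕0⊕0⊕0⊕1 = 1
p2 = XOR of data positions {3,6,7,10,11,14,15,18,19,22,23,26,27,30,31} = 0⊕0⊕1⊕0⊕0⊕0⊕1⊕1⊕0⊕0⊕0⊕0⊕0⊕0⊕1 = 0
p4 = XOR of data positions {5,6,7,12,13,14,15,20,21,22,23,28,29,30,31} = 0⊕0⊕1⊕0⊕0⊕0⊕1⊕1⊕0⊕0⊕0⊕1⊕0⊕0⊕1 = 1
p8 = XOR of data positions {9,10,11,12,13,14,15,24,25,26,27,28,29,30,31} = 0⊕0⊕0⊕0⊕0⊕0⊕1⊕1⊕0⊕0⊕0⊕1⊕0⊕0⊕1 = 0
p16 = XOR of data positions {17,18,19,20,21,22,23,24,25,26,27,28,29,30,31} = 0⊕1⊕0⊕1⊕0⊕0⊕0⊕1⊕0⊕0⊕0⊕1⊕0⊕0⊕1 = 1
Parity bits p1,p2,p4,p8,p16 = 10101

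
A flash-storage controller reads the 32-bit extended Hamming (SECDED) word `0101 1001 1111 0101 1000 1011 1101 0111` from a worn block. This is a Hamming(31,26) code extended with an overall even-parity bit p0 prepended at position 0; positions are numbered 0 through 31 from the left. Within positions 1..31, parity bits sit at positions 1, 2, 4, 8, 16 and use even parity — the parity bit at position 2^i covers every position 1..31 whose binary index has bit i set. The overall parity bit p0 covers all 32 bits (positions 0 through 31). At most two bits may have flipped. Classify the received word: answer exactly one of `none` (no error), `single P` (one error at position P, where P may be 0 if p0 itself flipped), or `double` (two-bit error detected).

none

s1: b1⊕b3⊕b5⊕b7⊕b9⊕b11⊕b13⊕b15⊕b17⊕b19⊕b21⊕b23⊕b25⊕b27⊕b29⊕b31 = 1⊕1⊕0⊕1⊕1⊕1⊕1⊕1⊕0⊕0⊕0⊕1⊕1⊕1⊕1⊕1 = 0
s2: b2⊕b3⊕b6⊕b7⊕b10⊕b11⊕b14⊕b15⊕b18⊕b19⊕b22⊕b23⊕b26⊕b27⊕b30⊕b31 = 0⊕1⊕0⊕1⊕1⊕1⊕0⊕1⊕0⊕0⊕1⊕1⊕0⊕1⊕1⊕1 = 0
s4: b4⊕b5⊕b6⊕b7⊕b12⊕b13⊕b14⊕b15⊕b20⊕b21⊕b22⊕b23⊕b28⊕b29⊕b30⊕b31 = 1⊕0⊕0⊕1⊕0⊕1⊕0⊕1⊕1⊕0⊕1⊕1⊕0⊕1⊕1⊕1 = 0
s8: b8⊕b9⊕b10⊕b11⊕b12⊕b13⊕b14⊕b15⊕b24⊕b25⊕b26⊕b27⊕b28⊕b29⊕b30⊕b31 = 1⊕1⊕1⊕1⊕0⊕1⊕0⊕1⊕1⊕1⊕0⊕1⊕0⊕1⊕1⊕1 = 0
s16: b16⊕b17⊕b18⊕b19⊕b20⊕b21⊕b22⊕b23⊕b24⊕b25⊕b26⊕b27⊕b28⊕b29⊕b30⊕b31 = 1⊕0⊕0⊕0⊕1⊕0⊕1⊕1⊕1⊕1⊕0⊕1⊕0⊕1⊕1⊕1 = 0
Syndrome (s16...s1) = 00000 → position 0 (no error).
Overall parity (XOR of all 32 bits, including p0): 0⊕1⊕0⊕1⊕1⊕0⊕0⊕1⊕1⊕1⊕1⊕1⊕0⊕1⊕0⊕1⊕1⊕0⊕0⊕0⊕1⊕0⊕1⊕1⊕1⊕1⊕0⊕1⊕0⊕1⊕1⊕1 = 0
Overall=0, syndrome position=0 → no error.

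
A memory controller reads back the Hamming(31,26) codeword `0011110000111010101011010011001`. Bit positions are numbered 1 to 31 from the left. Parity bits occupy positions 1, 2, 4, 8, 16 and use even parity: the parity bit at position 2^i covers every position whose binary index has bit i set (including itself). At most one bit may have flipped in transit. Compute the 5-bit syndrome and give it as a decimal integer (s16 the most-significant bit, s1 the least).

0

s1: b1⊕b3⊕b5⊕b7⊕b9⊕b11⊕b13⊕b15⊕b17⊕b19⊕b21⊕b23⊕b25⊕b27⊕b29⊕b31 = 0⊕1⊕1⊕0⊕0⊕1⊕1⊕1⊕1⊕1⊕1⊕0⊕0⊕1⊕0⊕1 = 0
s2: b2⊕b3⊕b6⊕b7⊕b10⊕b11⊕b14⊕b15⊕b18⊕b19⊕b22⊕b23⊕b26⊕b27⊕b30⊕b31 = 0⊕1⊕1⊕0⊕0⊕1⊕0⊕1⊕0⊕1⊕1⊕0⊕0⊕1⊕0⊕1 = 0
s4: b4⊕b5⊕b6⊕b7⊕b12⊕b13⊕b14⊕b15⊕b20⊕b21⊕b22⊕b23⊕b28⊕b29⊕b30⊕b31 = 1⊕1⊕1⊕0⊕1⊕1⊕0⊕1⊕0⊕1⊕1⊕0⊕1⊕0⊕0⊕1 = 0
s8: b8⊕b9⊕b10⊕b11⊕b12⊕b13⊕b14⊕b15⊕b24⊕b25⊕b26⊕b27⊕b28⊕b29⊕b30⊕b31 = 0⊕0⊕0⊕1⊕1⊕1⊕0⊕1⊕1⊕0⊕0⊕1⊕1⊕0⊕0⊕1 = 0
s16: b16⊕b17⊕b18⊕b19⊕b20⊕b21⊕b22⊕b23⊕b24⊕b25⊕b26⊕b27⊕b28⊕b29⊕b30⊕b31 = 0⊕1⊕0⊕1⊕0⊕1⊕1⊕0⊕1⊕0⊕0⊕1⊕1⊕0⊕0⊕1 = 0
Syndrome (s16...s1) = 00000 → position 0 (no error).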